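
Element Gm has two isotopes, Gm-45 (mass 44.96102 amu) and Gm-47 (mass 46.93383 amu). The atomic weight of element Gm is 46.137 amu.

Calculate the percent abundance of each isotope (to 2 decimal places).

Gm-45: 40.39%, Gm-47: 59.61%

Writing the weighted mean with unknown fraction x of Gm-45:
44.96102·x + 46.93383·(1 − x) = 46.137
(44.96102 − 46.93383)·x = 46.137 − 46.93383
x = -0.79683 / -1.97281 = 0.40391 → 40.39% Gm-45, 59.61% Gm-47.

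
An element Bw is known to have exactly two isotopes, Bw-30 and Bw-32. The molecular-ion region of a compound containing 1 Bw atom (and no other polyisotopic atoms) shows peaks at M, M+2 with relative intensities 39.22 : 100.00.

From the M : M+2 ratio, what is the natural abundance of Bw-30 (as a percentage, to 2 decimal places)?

If p is the fraction of Bw that is Bw-30, then I(M+2)/I(M) = [C(1,1)·p^0·(1−p)] / p^1 = 1·(1−p)/p = 100.00/39.22 = 2.5497
(1−p)/p = 2.5497/1 = 2.5497  ⇒  p = 1/(1 + 2.5497) = 0.2817
Bw-30: 28.17%, Bw-32: 71.83%.

28.17%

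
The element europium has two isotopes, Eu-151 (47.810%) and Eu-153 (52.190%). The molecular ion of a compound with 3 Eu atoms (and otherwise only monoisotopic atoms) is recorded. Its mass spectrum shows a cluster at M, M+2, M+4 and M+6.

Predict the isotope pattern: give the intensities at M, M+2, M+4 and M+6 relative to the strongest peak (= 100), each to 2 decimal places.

27.97 : 91.61 : 100.00 : 36.39

The 3 Eu atoms are independent, so intensities follow the terms of (0.47810 + 0.52190)^3.
P(M) = 0.47810^3 = 0.109284
P(M+2) = 3 × 0.47810^2 × 0.52190^1 = 0.357887
P(M+4) = 3 × 0.47810^1 × 0.52190^2 = 0.390674
P(M+6) = 0.52190^3 = 0.142155
The M+4 peak is largest (0.390674); scaling to 100 gives 27.97 : 91.61 : 100.00 : 36.39.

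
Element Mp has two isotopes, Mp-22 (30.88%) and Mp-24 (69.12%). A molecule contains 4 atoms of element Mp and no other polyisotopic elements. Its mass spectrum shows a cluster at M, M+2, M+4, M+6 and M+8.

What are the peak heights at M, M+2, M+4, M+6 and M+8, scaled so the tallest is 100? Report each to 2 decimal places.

2.23 : 19.96 : 67.01 : 100.00 : 55.96

Expanding (0.3088 + 0.6912)^4:
P(M) = 0.3088^4 = 0.009093
P(M+2) = 4 × 0.3088^3 × 0.6912^1 = 0.081413
P(M+4) = 6 × 0.3088^2 × 0.6912^2 = 0.273346
P(M+6) = 4 × 0.3088^1 × 0.6912^3 = 0.407895
P(M+8) = 0.6912^4 = 0.228252
The M+6 peak is largest (0.407895); scaling to 100 gives 2.23 : 19.96 : 67.01 : 100.00 : 55.96.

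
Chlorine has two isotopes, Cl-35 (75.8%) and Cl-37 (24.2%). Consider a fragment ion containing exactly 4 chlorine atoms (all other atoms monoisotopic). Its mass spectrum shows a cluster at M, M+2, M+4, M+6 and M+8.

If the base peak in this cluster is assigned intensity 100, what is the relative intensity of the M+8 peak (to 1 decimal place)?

Term probabilities: M 0.3301, M+2 0.4216, M+4 0.2019, M+6 0.0430, M+8 0.0034. Base peak = M+2.
P(M+2) = C(4,1) × 0.758^3 × 0.242^1 = 4 × 0.43551951 × 0.2420 = 0.421583 (base)
P(M+8) = C(4,4) × 0.758^0 × 0.242^4 = 1 × 1.0000 × 0.00342974 = 0.003430
Relative intensity = 0.003430 / 0.421583 × 100 = 0.8

0.8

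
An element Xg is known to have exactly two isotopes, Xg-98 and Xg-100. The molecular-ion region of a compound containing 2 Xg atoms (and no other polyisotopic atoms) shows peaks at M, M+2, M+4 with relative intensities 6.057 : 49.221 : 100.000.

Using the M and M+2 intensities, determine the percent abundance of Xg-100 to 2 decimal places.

80.25%

If p is the fraction of Xg that is Xg-98, then I(M+2)/I(M) = [C(2,1)·p^1·(1−p)] / p^2 = 2·(1−p)/p = 49.221/6.057 = 8.1263
(1−p)/p = 8.1263/2 = 4.0632  ⇒  p = 1/(1 + 4.0632) = 0.1975
Xg-98: 19.75%, Xg-100: 80.25%.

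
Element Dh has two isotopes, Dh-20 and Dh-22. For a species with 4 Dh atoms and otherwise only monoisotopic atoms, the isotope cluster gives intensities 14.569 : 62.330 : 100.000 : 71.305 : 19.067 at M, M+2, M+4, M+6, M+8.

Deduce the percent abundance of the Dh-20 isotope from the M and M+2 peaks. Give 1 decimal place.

48.3%

Let p = fractional abundance of Dh-20. I(M+2)/I(M) = [C(4,1)·p^3·(1−p)] / p^4 = 4·(1−p)/p = 62.330/14.569 = 4.2783
(1−p)/p = 4.2783/4 = 1.0696  ⇒  p = 1/(1 + 1.0696) = 0.4832
Dh-20: 48.3%, Dh-22: 51.7%.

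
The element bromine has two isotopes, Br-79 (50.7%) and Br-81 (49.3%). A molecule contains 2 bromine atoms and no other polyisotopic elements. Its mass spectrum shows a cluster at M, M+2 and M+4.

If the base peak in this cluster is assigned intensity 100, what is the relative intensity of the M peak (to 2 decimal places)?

51.42

Term probabilities: M 0.2570, M+2 0.4999, M+4 0.2430. Base peak = M+2.
P(M+2) = C(2,1) × 0.507^1 × 0.493^1 = 2 × 0.5070 × 0.4930 = 0.499902 (base)
P(M) = C(2,0) × 0.507^2 × 0.493^0 = 1 × 0.257049 × 1.0000 = 0.257049
Relative intensity = 0.257049 / 0.499902 × 100 = 51.42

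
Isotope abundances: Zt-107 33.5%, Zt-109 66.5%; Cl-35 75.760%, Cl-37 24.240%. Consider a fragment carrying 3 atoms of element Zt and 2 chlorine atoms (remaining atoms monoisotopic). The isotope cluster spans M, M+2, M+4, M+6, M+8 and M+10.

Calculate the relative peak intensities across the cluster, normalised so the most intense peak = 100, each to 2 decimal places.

Element Zt pattern (n=3): 0.03759538 : 0.22388888 : 0.44443613 : 0.29407963
Chlorine pattern (n=2): 0.57395776 : 0.36728448 : 0.05875776
Convolve the two distributions (both contribute in 2-u steps):
  M: 0.03759538×0.57395776 = 0.021578
  M+2: 0.03759538×0.36728448 + 0.22388888×0.57395776 = 0.142311
  M+4: 0.03759538×0.05875776 + 0.22388888×0.36728448 + 0.44443613×0.57395776 = 0.339527
  M+6: 0.22388888×0.05875776 + 0.44443613×0.36728448 + 0.29407963×0.57395776 = 0.345179
  M+8: 0.44443613×0.05875776 + 0.29407963×0.36728448 = 0.134125
  M+10: 0.29407963×0.05875776 = 0.017279
Scale to base peak (0.345179) = 100: 6.25 : 41.23 : 98.36 : 100.00 : 38.86 : 5.01

6.25 : 41.23 : 98.36 : 100.00 : 38.86 : 5.01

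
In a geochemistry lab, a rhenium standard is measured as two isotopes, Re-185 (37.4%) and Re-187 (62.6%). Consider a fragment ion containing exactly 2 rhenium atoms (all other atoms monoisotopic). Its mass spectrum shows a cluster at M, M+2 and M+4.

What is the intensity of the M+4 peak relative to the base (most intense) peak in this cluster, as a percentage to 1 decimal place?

83.7%

(0.374 + 0.626)^2 gives M 0.1399, M+2 0.4682, M+4 0.3919; the largest is M+2.
P(M+2) = C(2,1) × 0.374^1 × 0.626^1 = 2 × 0.3740 × 0.6260 = 0.468248 (base)
P(M+4) = C(2,2) × 0.374^0 × 0.626^2 = 1 × 1.0000 × 0.391876 = 0.391876
Relative intensity = 0.391876 / 0.468248 × 100 = 83.7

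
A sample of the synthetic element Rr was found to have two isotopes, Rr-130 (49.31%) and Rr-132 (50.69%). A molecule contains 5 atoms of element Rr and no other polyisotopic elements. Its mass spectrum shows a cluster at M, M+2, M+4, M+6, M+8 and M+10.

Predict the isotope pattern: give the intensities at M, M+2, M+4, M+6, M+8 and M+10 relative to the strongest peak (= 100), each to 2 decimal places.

9.21 : 47.31 : 97.28 : 100.00 : 51.40 : 10.57

Expanding (0.4931 + 0.5069)^5:
P(M) = 0.4931^5 = 0.029152
P(M+2) = 5 × 0.4931^4 × 0.5069^1 = 0.149842
P(M+4) = 10 × 0.4931^3 × 0.5069^2 = 0.308070
P(M+6) = 10 × 0.4931^2 × 0.5069^3 = 0.316692
P(M+8) = 5 × 0.4931^1 × 0.5069^4 = 0.162777
P(M+10) = 0.5069^5 = 0.033467
The M+6 peak is largest (0.316692); scaling to 100 gives 9.21 : 47.31 : 97.28 : 100.00 : 51.40 : 10.57.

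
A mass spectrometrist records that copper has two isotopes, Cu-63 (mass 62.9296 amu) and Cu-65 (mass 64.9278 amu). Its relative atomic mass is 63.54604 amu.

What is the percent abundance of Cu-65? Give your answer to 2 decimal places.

30.85%

Writing the weighted mean with unknown fraction x of Cu-63:
62.9296·x + 64.9278·(1 − x) = 63.54604
(62.9296 − 64.9278)·x = 63.54604 − 64.9278
x = -1.38176 / -1.9982 = 0.69150 → 69.15% Cu-63, 30.85% Cu-65.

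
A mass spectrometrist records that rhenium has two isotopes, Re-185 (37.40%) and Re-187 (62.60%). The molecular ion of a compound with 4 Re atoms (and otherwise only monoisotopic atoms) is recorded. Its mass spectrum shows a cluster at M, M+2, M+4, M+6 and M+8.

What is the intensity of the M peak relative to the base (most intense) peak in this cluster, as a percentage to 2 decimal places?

(0.3740 + 0.6260)^4 gives M 0.0196, M+2 0.1310, M+4 0.3289, M+6 0.3670, M+8 0.1536; the largest is M+6.
P(M+6) = C(4,3) × 0.3740^1 × 0.6260^3 = 4 × 0.3740 × 0.24531438 = 0.366990 (base)
P(M) = C(4,0) × 0.3740^4 × 0.6260^0 = 1 × 0.0195653 × 1.0000 = 0.019565
Relative intensity = 0.019565 / 0.366990 × 100 = 5.33

5.33%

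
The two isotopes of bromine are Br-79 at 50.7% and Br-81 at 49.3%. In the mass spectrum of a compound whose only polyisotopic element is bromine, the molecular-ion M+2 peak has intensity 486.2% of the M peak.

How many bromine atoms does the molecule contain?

5

The M+2/M ratio from n Br atoms is n · q/p = n · 0.493/0.507.
n = 4.862 × 0.507/0.493 = 5.00 ≈ 5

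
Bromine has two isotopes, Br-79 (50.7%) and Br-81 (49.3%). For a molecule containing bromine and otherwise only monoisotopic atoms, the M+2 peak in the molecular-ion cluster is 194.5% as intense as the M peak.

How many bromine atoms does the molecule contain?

With n Br atoms, P(M+2)/P(M) = C(n,1)·p^(n−1)q / p^n = n·q/p = n · 0.493/0.507.
n = 1.945 × 0.507/0.493 = 2.00 ≈ 2

2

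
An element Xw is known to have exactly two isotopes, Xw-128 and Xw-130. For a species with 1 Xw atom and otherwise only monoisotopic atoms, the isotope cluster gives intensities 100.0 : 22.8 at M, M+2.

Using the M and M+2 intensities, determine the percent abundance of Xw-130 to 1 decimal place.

Write p for the Xw-128 fraction. I(M+2)/I(M) = [C(1,1)·p^0·(1−p)] / p^1 = 1·(1−p)/p = 22.8/100.0 = 0.2280
(1−p)/p = 0.2280/1 = 0.2280  ⇒  p = 1/(1 + 0.2280) = 0.8143
Xw-128: 81.4%, Xw-130: 18.6%.

18.6%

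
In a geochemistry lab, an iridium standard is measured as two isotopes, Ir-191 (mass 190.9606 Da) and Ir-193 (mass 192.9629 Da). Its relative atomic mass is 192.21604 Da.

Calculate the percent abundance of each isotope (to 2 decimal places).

With x = fraction of Ir-191 (so Ir-193 is 1 − x):
190.9606·x + 192.9629·(1 − x) = 192.21604
(190.9606 − 192.9629)·x = 192.21604 − 192.9629
x = -0.74686 / -2.0023 = 0.37300 → 37.30% Ir-191, 62.70% Ir-193.

Ir-191: 37.30%, Ir-193: 62.70%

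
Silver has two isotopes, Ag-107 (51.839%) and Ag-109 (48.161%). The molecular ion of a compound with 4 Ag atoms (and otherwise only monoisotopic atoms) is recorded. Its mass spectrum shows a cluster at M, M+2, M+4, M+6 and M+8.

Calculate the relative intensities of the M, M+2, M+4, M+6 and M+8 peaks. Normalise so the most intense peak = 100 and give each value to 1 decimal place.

Expanding (0.51839 + 0.48161)^4:
P(M) = 0.51839^4 = 0.072215
P(M+2) = 4 × 0.51839^3 × 0.48161^1 = 0.268365
P(M+4) = 6 × 0.51839^2 × 0.48161^2 = 0.373986
P(M+6) = 4 × 0.51839^1 × 0.48161^3 = 0.231634
P(M+8) = 0.48161^4 = 0.053800
The M+4 peak is largest (0.373986); scaling to 100 gives 19.3 : 71.8 : 100.0 : 61.9 : 14.4.

19.3 : 71.8 : 100.0 : 61.9 : 14.4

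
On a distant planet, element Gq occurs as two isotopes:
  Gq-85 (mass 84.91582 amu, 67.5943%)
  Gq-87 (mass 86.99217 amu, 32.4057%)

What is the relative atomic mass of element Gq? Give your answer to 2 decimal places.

Average mass = Σ (abundance × isotope mass) = 0.675943 × 84.91582 + 0.324057 × 86.99217
= 57.398254 + 28.190422 = 85.588676 amu

85.59 amu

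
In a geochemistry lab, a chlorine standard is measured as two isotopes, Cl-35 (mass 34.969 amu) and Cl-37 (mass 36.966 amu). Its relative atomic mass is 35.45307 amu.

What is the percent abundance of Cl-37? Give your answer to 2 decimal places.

24.24%

With x = fraction of Cl-35 (so Cl-37 is 1 − x):
34.969·x + 36.966·(1 − x) = 35.45307
(34.969 − 36.966)·x = 35.45307 − 36.966
x = -1.51293 / -1.997 = 0.75760 → 75.76% Cl-35, 24.24% Cl-37.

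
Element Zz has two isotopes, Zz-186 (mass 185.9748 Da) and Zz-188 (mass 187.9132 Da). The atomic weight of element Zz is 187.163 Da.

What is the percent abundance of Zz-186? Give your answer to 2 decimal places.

Writing the weighted mean with unknown fraction x of Zz-186:
185.9748·x + 187.9132·(1 − x) = 187.163
(185.9748 − 187.9132)·x = 187.163 − 187.9132
x = -0.7502 / -1.9384 = 0.38702 → 38.70% Zz-186, 61.30% Zz-188.

38.70%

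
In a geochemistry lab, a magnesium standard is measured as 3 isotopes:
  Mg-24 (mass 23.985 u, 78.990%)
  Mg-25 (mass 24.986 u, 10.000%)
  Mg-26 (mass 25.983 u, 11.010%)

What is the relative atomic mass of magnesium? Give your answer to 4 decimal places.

Weight each isotope mass by its fractional abundance: 0.78990 × 23.985 + 0.10000 × 24.986 + 0.11010 × 25.983
= 18.94575 + 2.49860 + 2.86073 = 24.30508 u

24.3051 u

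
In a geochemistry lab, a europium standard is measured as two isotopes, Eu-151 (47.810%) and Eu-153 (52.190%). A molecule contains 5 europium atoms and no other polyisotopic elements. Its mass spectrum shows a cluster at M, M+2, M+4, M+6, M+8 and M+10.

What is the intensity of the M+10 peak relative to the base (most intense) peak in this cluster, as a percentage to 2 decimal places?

Term probabilities: M 0.0250, M+2 0.1363, M+4 0.2977, M+6 0.3249, M+8 0.1774, M+10 0.0387. Base peak = M+6.
P(M+6) = C(5,3) × 0.47810^2 × 0.52190^3 = 10 × 0.22857961 × 0.14215492 = 0.324937 (base)
P(M+10) = C(5,5) × 0.47810^0 × 0.52190^5 = 1 × 1.0000 × 0.0387201 = 0.038720
Relative intensity = 0.038720 / 0.324937 × 100 = 11.92

11.92%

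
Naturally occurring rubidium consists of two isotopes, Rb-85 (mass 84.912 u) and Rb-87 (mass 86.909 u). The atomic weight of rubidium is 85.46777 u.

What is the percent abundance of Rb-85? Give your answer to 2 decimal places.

72.17%

With x = fraction of Rb-85 (so Rb-87 is 1 − x):
84.912·x + 86.909·(1 − x) = 85.46777
(84.912 − 86.909)·x = 85.46777 − 86.909
x = -1.44123 / -1.997 = 0.72170 → 72.17% Rb-85, 27.83% Rb-87.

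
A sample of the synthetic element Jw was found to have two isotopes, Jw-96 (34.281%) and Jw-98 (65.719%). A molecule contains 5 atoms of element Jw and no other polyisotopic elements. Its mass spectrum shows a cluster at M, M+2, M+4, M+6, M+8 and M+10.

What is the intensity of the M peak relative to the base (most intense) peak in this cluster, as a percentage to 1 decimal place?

Term probabilities: M 0.0047, M+2 0.0454, M+4 0.1740, M+6 0.3336, M+8 0.3197, M+10 0.1226. Base peak = M+6.
P(M+6) = C(5,3) × 0.34281^2 × 0.65719^3 = 10 × 0.1175187 × 0.2838395 = 0.333564 (base)
P(M) = C(5,0) × 0.34281^5 × 0.65719^0 = 1 × 0.00473443 × 1.0000 = 0.004734
Relative intensity = 0.004734 / 0.333564 × 100 = 1.4

1.4%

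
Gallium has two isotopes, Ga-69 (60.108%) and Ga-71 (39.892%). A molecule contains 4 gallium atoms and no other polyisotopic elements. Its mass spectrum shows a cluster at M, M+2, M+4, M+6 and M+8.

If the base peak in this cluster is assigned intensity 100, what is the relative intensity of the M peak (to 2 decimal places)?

37.67

(0.60108 + 0.39892)^4 gives M 0.1305, M+2 0.3465, M+4 0.3450, M+6 0.1526, M+8 0.0253; the largest is M+2.
P(M+2) = C(4,1) × 0.60108^3 × 0.39892^1 = 4 × 0.2171685 × 0.39892 = 0.346531 (base)
P(M) = C(4,0) × 0.60108^4 × 0.39892^0 = 1 × 0.13053564 × 1.0000 = 0.130536
Relative intensity = 0.130536 / 0.346531 × 100 = 37.67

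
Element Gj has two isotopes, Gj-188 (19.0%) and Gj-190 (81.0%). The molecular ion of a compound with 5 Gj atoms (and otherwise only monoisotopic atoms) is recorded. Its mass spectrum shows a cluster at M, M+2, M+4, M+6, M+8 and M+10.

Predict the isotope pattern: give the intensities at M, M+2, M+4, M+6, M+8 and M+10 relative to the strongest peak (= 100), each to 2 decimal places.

0.06 : 1.29 : 11.00 : 46.91 : 100.00 : 85.26

The 5 Gj atoms are independent, so intensities follow the terms of (0.190 + 0.810)^5.
P(M) = 0.190^5 = 0.000248
P(M+2) = 5 × 0.190^4 × 0.810^1 = 0.005278
P(M+4) = 10 × 0.190^3 × 0.810^2 = 0.045002
P(M+6) = 10 × 0.190^2 × 0.810^3 = 0.191850
P(M+8) = 5 × 0.190^1 × 0.810^4 = 0.408944
P(M+10) = 0.810^5 = 0.348678
The M+8 peak is largest (0.408944); scaling to 100 gives 0.06 : 1.29 : 11.00 : 46.91 : 100.00 : 85.26.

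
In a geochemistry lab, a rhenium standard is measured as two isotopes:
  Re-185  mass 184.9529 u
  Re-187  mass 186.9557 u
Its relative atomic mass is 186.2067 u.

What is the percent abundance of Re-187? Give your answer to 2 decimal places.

With x = fraction of Re-185 (so Re-187 is 1 − x):
184.9529·x + 186.9557·(1 − x) = 186.2067
(184.9529 − 186.9557)·x = 186.2067 − 186.9557
x = -0.7490 / -2.0028 = 0.37398 → 37.40% Re-185, 62.60% Re-187.

62.60%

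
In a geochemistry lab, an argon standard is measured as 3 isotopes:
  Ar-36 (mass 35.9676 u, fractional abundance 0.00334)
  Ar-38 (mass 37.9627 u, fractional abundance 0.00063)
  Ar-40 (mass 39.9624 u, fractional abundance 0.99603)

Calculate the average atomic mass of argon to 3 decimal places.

39.948 u

Average mass = Σ (abundance × isotope mass) = 0.00334 × 35.9676 + 0.00063 × 37.9627 + 0.99603 × 39.9624
= 0.12013 + 0.02392 + 39.80375 = 39.94780 u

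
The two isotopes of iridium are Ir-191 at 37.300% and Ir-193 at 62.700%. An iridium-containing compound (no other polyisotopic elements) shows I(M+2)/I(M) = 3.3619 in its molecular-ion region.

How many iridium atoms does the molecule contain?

2

For n independent Ir atoms, I(M+2)/I(M) = n · (abundance Ir-193) / (abundance Ir-191) = n · 0.62700/0.37300.
n = 3.3619 × 0.37300/0.62700 = 2.00 ≈ 2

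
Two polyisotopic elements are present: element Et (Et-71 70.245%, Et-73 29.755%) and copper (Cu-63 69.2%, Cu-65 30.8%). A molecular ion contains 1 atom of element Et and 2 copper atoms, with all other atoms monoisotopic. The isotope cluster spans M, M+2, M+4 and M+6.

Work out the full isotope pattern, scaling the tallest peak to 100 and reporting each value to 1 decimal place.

Element Et pattern (n=1): 0.70245 : 0.29755
Copper pattern (n=2): 0.478864 : 0.426272 : 0.094864
Convolve the two distributions (both contribute in 2-u steps):
  M: 0.70245×0.478864 = 0.336378
  M+2: 0.70245×0.426272 + 0.29755×0.478864 = 0.441921
  M+4: 0.70245×0.094864 + 0.29755×0.426272 = 0.193474
  M+6: 0.29755×0.094864 = 0.028227
Scale to base peak (0.441921) = 100: 76.1 : 100.0 : 43.8 : 6.4

76.1 : 100.0 : 43.8 : 6.4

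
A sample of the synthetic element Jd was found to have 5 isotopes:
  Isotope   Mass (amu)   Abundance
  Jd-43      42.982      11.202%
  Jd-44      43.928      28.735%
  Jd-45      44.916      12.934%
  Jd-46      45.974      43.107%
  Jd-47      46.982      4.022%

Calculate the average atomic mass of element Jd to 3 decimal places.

44.955 amu

Weight each isotope mass by its fractional abundance: 0.11202 × 42.982 + 0.28735 × 43.928 + 0.12934 × 44.916 + 0.43107 × 45.974 + 0.04022 × 46.982
= 4.8148 + 12.6227 + 5.8094 + 19.8180 + 1.8896 = 44.9545 amu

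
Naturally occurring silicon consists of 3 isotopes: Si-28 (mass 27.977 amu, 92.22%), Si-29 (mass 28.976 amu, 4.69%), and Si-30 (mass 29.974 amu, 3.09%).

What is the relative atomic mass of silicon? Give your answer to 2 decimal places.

28.09 amu

The abundance-weighted mean is 0.9222 × 27.977 + 0.0469 × 28.976 + 0.0309 × 29.974
= 25.8004 + 1.3590 + 0.9262 = 28.0856 amu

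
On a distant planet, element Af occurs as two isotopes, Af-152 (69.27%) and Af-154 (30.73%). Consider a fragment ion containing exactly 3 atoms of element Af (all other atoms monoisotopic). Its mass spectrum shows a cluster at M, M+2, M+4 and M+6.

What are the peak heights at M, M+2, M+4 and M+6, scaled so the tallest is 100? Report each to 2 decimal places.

75.14 : 100.00 : 44.36 : 6.56

The 3 Af atoms are independent, so intensities follow the terms of (0.6927 + 0.3073)^3.
P(M) = 0.6927^3 = 0.332381
P(M+2) = 3 × 0.6927^2 × 0.3073^1 = 0.442358
P(M+4) = 3 × 0.6927^1 × 0.3073^2 = 0.196242
P(M+6) = 0.3073^3 = 0.029019
The M+2 peak is largest (0.442358); scaling to 100 gives 75.14 : 100.00 : 44.36 : 6.56.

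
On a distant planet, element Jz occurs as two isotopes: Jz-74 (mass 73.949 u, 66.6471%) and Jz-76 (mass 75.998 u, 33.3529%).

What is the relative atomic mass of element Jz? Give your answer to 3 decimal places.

74.632 u

The abundance-weighted mean is 0.666471 × 73.949 + 0.333529 × 75.998
= 49.2849 + 25.3475 = 74.6324 u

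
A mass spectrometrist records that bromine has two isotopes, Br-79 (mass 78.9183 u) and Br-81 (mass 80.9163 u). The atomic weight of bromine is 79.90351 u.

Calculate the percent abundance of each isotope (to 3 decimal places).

With x = fraction of Br-79 (so Br-81 is 1 − x):
78.9183·x + 80.9163·(1 − x) = 79.90351
(78.9183 − 80.9163)·x = 79.90351 − 80.9163
x = -1.01279 / -1.9980 = 0.50690 → 50.690% Br-79, 49.310% Br-81.

Br-79: 50.690%, Br-81: 49.310%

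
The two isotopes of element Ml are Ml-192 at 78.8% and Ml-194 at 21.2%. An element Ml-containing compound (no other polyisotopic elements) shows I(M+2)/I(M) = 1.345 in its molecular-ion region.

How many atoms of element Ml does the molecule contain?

5

For n independent Ml atoms, I(M+2)/I(M) = n · (abundance Ml-194) / (abundance Ml-192) = n · 0.212/0.788.
n = 1.345 × 0.788/0.212 = 5.00 ≈ 5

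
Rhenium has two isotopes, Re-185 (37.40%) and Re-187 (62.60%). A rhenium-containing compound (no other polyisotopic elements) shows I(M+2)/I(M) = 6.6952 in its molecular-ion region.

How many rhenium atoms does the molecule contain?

4

For n independent Re atoms, I(M+2)/I(M) = n · (abundance Re-187) / (abundance Re-185) = n · 0.6260/0.3740.
n = 6.6952 × 0.3740/0.6260 = 4.00 ≈ 4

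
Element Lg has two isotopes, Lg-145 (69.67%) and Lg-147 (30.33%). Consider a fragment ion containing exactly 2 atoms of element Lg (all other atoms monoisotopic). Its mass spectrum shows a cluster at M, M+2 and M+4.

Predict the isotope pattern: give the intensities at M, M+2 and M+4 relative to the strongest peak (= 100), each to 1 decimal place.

100.0 : 87.1 : 19.0

Each Lg atom is independently Lg-145 (p = 0.6967) or Lg-147 (q = 0.3033); the cluster is the binomial expansion (p + q)^2.
P(M) = 0.6967^2 = 0.485391
P(M+2) = 2 × 0.6967^1 × 0.3033^1 = 0.422618
P(M+4) = 0.3033^2 = 0.091991
The M peak is largest (0.485391); scaling to 100 gives 100.0 : 87.1 : 19.0.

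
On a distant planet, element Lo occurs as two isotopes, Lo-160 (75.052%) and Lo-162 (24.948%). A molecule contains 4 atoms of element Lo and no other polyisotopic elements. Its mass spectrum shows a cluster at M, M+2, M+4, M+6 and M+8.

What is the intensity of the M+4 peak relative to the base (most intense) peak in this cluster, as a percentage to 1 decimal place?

(0.75052 + 0.24948)^4 gives M 0.3173, M+2 0.4219, M+4 0.2104, M+6 0.0466, M+8 0.0039; the largest is M+2.
P(M+2) = C(4,1) × 0.75052^3 × 0.24948^1 = 4 × 0.42275311 × 0.24948 = 0.421874 (base)
P(M+4) = C(4,2) × 0.75052^2 × 0.24948^2 = 6 × 0.56328027 × 0.06224027 = 0.210352
Relative intensity = 0.210352 / 0.421874 × 100 = 49.9

49.9%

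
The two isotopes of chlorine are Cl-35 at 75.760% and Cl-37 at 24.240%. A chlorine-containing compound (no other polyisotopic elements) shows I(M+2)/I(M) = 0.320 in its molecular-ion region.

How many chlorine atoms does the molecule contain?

1

For n independent Cl atoms, I(M+2)/I(M) = n · (abundance Cl-37) / (abundance Cl-35) = n · 0.24240/0.75760.
n = 0.320 × 0.75760/0.24240 = 1.00 ≈ 1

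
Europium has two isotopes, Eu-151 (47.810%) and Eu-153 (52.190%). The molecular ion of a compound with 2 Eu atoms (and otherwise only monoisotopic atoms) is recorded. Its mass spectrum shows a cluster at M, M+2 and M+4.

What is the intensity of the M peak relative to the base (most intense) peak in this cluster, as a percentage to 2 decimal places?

(0.47810 + 0.52190)^2 gives M 0.2286, M+2 0.4990, M+4 0.2724; the largest is M+2.
P(M+2) = C(2,1) × 0.47810^1 × 0.52190^1 = 2 × 0.4781 × 0.5219 = 0.499041 (base)
P(M) = C(2,0) × 0.47810^2 × 0.52190^0 = 1 × 0.22857961 × 1.0000 = 0.228580
Relative intensity = 0.228580 / 0.499041 × 100 = 45.80

45.80%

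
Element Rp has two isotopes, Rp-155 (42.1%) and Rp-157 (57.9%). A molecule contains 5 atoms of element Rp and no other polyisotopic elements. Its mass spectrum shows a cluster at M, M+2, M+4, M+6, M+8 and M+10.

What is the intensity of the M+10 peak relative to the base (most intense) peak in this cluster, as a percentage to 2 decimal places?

18.91%

Term probabilities: M 0.0132, M+2 0.0909, M+4 0.2502, M+6 0.3440, M+8 0.2366, M+10 0.0651. Base peak = M+6.
P(M+6) = C(5,3) × 0.421^2 × 0.579^3 = 10 × 0.177241 × 0.19410454 = 0.344033 (base)
P(M+10) = C(5,5) × 0.421^0 × 0.579^5 = 1 × 1.0000 × 0.0650718 = 0.065072
Relative intensity = 0.065072 / 0.344033 × 100 = 18.91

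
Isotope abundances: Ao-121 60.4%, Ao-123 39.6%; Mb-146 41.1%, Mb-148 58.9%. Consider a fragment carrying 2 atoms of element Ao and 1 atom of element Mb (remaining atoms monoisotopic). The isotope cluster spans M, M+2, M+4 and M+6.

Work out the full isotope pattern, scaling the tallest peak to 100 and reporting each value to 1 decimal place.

36.4 : 100.0 : 84.1 : 22.4

Element Ao pattern (n=2): 0.364816 : 0.478368 : 0.156816
Element Mb pattern (n=1): 0.4110 : 0.5890
Convolve the two distributions (both contribute in 2-u steps):
  M: 0.364816×0.4110 = 0.149939
  M+2: 0.364816×0.5890 + 0.478368×0.4110 = 0.411486
  M+4: 0.478368×0.5890 + 0.156816×0.4110 = 0.346210
  M+6: 0.156816×0.5890 = 0.092365
Scale to base peak (0.411486) = 100: 36.4 : 100.0 : 84.1 : 22.4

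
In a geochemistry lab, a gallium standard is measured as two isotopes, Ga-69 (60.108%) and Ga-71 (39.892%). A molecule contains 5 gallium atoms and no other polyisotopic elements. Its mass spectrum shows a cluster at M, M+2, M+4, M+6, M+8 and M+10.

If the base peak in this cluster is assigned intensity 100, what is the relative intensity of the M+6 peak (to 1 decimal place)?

Term probabilities: M 0.0785, M+2 0.2604, M+4 0.3456, M+6 0.2294, M+8 0.0761, M+10 0.0101. Base peak = M+4.
P(M+4) = C(5,2) × 0.60108^3 × 0.39892^2 = 10 × 0.2171685 × 0.15913717 = 0.345596 (base)
P(M+6) = C(5,3) × 0.60108^2 × 0.39892^3 = 10 × 0.36129717 × 0.063483 = 0.229362
Relative intensity = 0.229362 / 0.345596 × 100 = 66.4

66.4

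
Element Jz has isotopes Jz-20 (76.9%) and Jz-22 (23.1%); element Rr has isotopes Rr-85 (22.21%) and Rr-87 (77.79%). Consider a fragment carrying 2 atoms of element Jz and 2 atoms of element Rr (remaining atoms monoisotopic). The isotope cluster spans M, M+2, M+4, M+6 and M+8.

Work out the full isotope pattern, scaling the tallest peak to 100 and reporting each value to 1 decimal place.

Element Jz pattern (n=2): 0.591361 : 0.355278 : 0.053361
Element Rr pattern (n=2): 0.04932841 : 0.34554318 : 0.60512841
Convolve the two distributions (both contribute in 2-u steps):
  M: 0.591361×0.04932841 = 0.029171
  M+2: 0.591361×0.34554318 + 0.355278×0.04932841 = 0.221866
  M+4: 0.591361×0.60512841 + 0.355278×0.34554318 + 0.053361×0.04932841 = 0.483245
  M+6: 0.355278×0.60512841 + 0.053361×0.34554318 = 0.233427
  M+8: 0.053361×0.60512841 = 0.032290
Scale to base peak (0.483245) = 100: 6.0 : 45.9 : 100.0 : 48.3 : 6.7

6.0 : 45.9 : 100.0 : 48.3 : 6.7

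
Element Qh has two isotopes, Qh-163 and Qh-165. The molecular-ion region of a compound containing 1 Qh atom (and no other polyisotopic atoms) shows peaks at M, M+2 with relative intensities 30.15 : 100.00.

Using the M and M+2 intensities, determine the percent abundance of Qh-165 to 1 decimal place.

Let p = fractional abundance of Qh-163. I(M+2)/I(M) = [C(1,1)·p^0·(1−p)] / p^1 = 1·(1−p)/p = 100.00/30.15 = 3.3167
(1−p)/p = 3.3167/1 = 3.3167  ⇒  p = 1/(1 + 3.3167) = 0.2317
Qh-163: 23.2%, Qh-165: 76.8%.

76.8%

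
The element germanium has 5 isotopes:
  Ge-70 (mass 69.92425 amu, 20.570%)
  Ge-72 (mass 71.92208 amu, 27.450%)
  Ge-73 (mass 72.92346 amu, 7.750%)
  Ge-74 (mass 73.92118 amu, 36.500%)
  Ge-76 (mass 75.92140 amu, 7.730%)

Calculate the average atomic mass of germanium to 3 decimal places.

Weight each isotope mass by its fractional abundance: 0.20570 × 69.92425 + 0.27450 × 71.92208 + 0.07750 × 72.92346 + 0.36500 × 73.92118 + 0.07730 × 75.92140
= 14.383418 + 19.742611 + 5.651568 + 26.981231 + 5.868724 = 72.627552 amu

72.628 amu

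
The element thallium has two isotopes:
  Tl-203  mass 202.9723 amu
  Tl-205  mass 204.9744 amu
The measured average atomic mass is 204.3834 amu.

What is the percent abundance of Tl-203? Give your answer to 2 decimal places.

Let x be the fractional abundance of Tl-203; then Tl-205 has abundance 1 − x.
202.9723·x + 204.9744·(1 − x) = 204.3834
(202.9723 − 204.9744)·x = 204.3834 − 204.9744
x = -0.5910 / -2.0021 = 0.29519 → 29.52% Tl-203, 70.48% Tl-205.

29.52%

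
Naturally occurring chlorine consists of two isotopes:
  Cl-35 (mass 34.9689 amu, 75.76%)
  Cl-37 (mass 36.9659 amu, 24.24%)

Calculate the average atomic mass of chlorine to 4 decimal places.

35.4530 amu

Ar = Σ fᵢ·mᵢ = 0.7576 × 34.9689 + 0.2424 × 36.9659
= 26.49244 + 8.96053 = 35.45297 amu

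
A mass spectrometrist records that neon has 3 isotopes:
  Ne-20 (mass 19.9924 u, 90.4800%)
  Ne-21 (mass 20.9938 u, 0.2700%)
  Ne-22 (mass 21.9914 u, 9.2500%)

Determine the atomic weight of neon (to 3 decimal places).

Ar = Σ fᵢ·mᵢ = 0.904800 × 19.9924 + 0.002700 × 20.9938 + 0.092500 × 21.9914
= 18.08912 + 0.05668 + 2.03420 = 20.18000 u

20.180 u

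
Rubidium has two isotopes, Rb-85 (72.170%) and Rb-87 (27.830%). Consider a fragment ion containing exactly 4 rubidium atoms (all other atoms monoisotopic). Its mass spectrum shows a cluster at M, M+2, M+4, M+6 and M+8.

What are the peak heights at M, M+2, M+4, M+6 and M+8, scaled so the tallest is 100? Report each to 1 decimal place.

64.8 : 100.0 : 57.8 : 14.9 : 1.4

The 4 Rb atoms are independent, so intensities follow the terms of (0.72170 + 0.27830)^4.
P(M) = 0.72170^4 = 0.271286
P(M+2) = 4 × 0.72170^3 × 0.27830^1 = 0.418450
P(M+4) = 6 × 0.72170^2 × 0.27830^2 = 0.242042
P(M+6) = 4 × 0.72170^1 × 0.27830^3 = 0.062224
P(M+8) = 0.27830^4 = 0.005999
The M+2 peak is largest (0.418450); scaling to 100 gives 64.8 : 100.0 : 57.8 : 14.9 : 1.4.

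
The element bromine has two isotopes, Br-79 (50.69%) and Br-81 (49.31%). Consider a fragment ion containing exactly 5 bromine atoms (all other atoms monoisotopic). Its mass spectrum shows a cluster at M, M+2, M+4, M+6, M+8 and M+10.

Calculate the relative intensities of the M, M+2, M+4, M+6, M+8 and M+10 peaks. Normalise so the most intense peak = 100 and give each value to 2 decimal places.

Each Br atom is independently Br-79 (p = 0.5069) or Br-81 (q = 0.4931); the cluster is the binomial expansion (p + q)^5.
P(M) = 0.5069^5 = 0.033467
P(M+2) = 5 × 0.5069^4 × 0.4931^1 = 0.162777
P(M+4) = 10 × 0.5069^3 × 0.4931^2 = 0.316692
P(M+6) = 10 × 0.5069^2 × 0.4931^3 = 0.308070
P(M+8) = 5 × 0.5069^1 × 0.4931^4 = 0.149842
P(M+10) = 0.4931^5 = 0.029152
The M+4 peak is largest (0.316692); scaling to 100 gives 10.57 : 51.40 : 100.00 : 97.28 : 47.31 : 9.21.

10.57 : 51.40 : 100.00 : 97.28 : 47.31 : 9.21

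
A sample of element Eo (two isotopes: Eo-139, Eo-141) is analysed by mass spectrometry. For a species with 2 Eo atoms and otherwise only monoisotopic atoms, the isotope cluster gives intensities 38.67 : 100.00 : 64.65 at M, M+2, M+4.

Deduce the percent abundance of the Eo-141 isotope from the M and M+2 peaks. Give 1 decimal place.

If p is the fraction of Eo that is Eo-139, then I(M+2)/I(M) = [C(2,1)·p^1·(1−p)] / p^2 = 2·(1−p)/p = 100.00/38.67 = 2.5860
(1−p)/p = 2.5860/2 = 1.2930  ⇒  p = 1/(1 + 1.2930) = 0.4361
Eo-139: 43.6%, Eo-141: 56.4%.

56.4%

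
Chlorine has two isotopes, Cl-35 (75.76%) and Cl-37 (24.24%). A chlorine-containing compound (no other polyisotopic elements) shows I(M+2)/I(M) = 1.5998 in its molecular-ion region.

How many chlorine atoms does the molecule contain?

5

With n Cl atoms, P(M+2)/P(M) = C(n,1)·p^(n−1)q / p^n = n·q/p = n · 0.2424/0.7576.
n = 1.5998 × 0.7576/0.2424 = 5.00 ≈ 5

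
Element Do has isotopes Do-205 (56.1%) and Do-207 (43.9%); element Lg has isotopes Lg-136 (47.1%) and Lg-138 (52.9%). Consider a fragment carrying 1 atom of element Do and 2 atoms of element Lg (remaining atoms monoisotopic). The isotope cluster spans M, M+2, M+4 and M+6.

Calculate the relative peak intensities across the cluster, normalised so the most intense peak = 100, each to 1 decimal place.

33.0 : 100.0 : 99.7 : 32.6

Element Do pattern (n=1): 0.5610 : 0.4390
Element Lg pattern (n=2): 0.221841 : 0.498318 : 0.279841
Convolve the two distributions (both contribute in 2-u steps):
  M: 0.5610×0.221841 = 0.124453
  M+2: 0.5610×0.498318 + 0.4390×0.221841 = 0.376945
  M+4: 0.5610×0.279841 + 0.4390×0.498318 = 0.375752
  M+6: 0.4390×0.279841 = 0.122850
Scale to base peak (0.376945) = 100: 33.0 : 100.0 : 99.7 : 32.6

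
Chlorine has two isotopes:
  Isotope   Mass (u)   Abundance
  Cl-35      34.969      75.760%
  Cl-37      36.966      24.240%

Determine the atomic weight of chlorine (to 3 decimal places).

Weight each isotope mass by its fractional abundance: 0.75760 × 34.969 + 0.24240 × 36.966
= 26.4925 + 8.9606 = 35.4531 u

35.453 u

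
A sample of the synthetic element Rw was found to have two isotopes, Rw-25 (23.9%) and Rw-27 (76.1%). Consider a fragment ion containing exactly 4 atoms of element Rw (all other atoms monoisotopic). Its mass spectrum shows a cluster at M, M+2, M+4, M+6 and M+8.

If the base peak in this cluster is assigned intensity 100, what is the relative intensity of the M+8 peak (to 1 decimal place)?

Term probabilities: M 0.0033, M+2 0.0416, M+4 0.1985, M+6 0.4213, M+8 0.3354. Base peak = M+6.
P(M+6) = C(4,3) × 0.239^1 × 0.761^3 = 4 × 0.2390 × 0.44071108 = 0.421320 (base)
P(M+8) = C(4,4) × 0.239^0 × 0.761^4 = 1 × 1.0000 × 0.33538113 = 0.335381
Relative intensity = 0.335381 / 0.421320 × 100 = 79.6

79.6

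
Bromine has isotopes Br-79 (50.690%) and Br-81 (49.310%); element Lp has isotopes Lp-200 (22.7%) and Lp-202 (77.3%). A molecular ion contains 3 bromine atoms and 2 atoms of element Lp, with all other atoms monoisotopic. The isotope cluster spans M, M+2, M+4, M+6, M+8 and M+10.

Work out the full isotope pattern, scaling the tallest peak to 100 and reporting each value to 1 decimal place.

Bromine pattern (n=3): 0.13024674 : 0.3801026 : 0.36975457 : 0.11989609
Element Lp pattern (n=2): 0.051529 : 0.350942 : 0.597529
Convolve the two distributions (both contribute in 2-u steps):
  M: 0.13024674×0.051529 = 0.006711
  M+2: 0.13024674×0.350942 + 0.3801026×0.051529 = 0.065295
  M+4: 0.13024674×0.597529 + 0.3801026×0.350942 + 0.36975457×0.051529 = 0.230273
  M+6: 0.3801026×0.597529 + 0.36975457×0.350942 + 0.11989609×0.051529 = 0.363063
  M+8: 0.36975457×0.597529 + 0.11989609×0.350942 = 0.263016
  M+10: 0.11989609×0.597529 = 0.071641
Scale to base peak (0.363063) = 100: 1.8 : 18.0 : 63.4 : 100.0 : 72.4 : 19.7

1.8 : 18.0 : 63.4 : 100.0 : 72.4 : 19.7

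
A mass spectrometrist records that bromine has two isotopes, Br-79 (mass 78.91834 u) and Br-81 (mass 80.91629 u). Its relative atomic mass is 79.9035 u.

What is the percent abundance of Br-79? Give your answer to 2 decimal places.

Let x be the fractional abundance of Br-79; then Br-81 has abundance 1 − x.
78.91834·x + 80.91629·(1 − x) = 79.9035
(78.91834 − 80.91629)·x = 79.9035 − 80.91629
x = -1.01279 / -1.99795 = 0.50691 → 50.69% Br-79, 49.31% Br-81.

50.69%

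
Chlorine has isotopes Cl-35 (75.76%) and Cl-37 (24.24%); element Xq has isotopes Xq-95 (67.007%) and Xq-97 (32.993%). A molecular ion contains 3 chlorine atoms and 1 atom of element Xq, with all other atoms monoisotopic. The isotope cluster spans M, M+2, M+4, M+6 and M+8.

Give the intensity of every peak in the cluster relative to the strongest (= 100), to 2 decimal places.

68.86 : 100.00 : 53.69 : 12.67 : 1.11

Chlorine pattern (n=3): 0.4348304 : 0.41738208 : 0.13354464 : 0.01424288
Element Xq pattern (n=1): 0.67007 : 0.32993
Convolve the two distributions (both contribute in 2-u steps):
  M: 0.4348304×0.67007 = 0.291367
  M+2: 0.4348304×0.32993 + 0.41738208×0.67007 = 0.423139
  M+4: 0.41738208×0.32993 + 0.13354464×0.67007 = 0.227191
  M+6: 0.13354464×0.32993 + 0.01424288×0.67007 = 0.053604
  M+8: 0.01424288×0.32993 = 0.004699
Scale to base peak (0.423139) = 100: 68.86 : 100.00 : 53.69 : 12.67 : 1.11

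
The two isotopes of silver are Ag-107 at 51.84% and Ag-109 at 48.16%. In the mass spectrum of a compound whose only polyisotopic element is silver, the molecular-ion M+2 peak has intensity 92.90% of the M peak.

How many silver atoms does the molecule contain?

1

With n Ag atoms, P(M+2)/P(M) = C(n,1)·p^(n−1)q / p^n = n·q/p = n · 0.4816/0.5184.
n = 0.9290 × 0.5184/0.4816 = 1.00 ≈ 1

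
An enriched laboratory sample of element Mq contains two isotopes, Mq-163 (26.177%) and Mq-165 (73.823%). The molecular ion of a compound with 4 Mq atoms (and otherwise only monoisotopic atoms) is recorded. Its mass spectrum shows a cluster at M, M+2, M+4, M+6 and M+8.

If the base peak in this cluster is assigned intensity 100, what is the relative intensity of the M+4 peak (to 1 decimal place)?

53.2

Term probabilities: M 0.0047, M+2 0.0530, M+4 0.2241, M+6 0.4213, M+8 0.2970. Base peak = M+6.
P(M+6) = C(4,3) × 0.26177^1 × 0.73823^3 = 4 × 0.26177 × 0.40232319 = 0.421265 (base)
P(M+4) = C(4,2) × 0.26177^2 × 0.73823^2 = 6 × 0.06852353 × 0.54498353 = 0.224065
Relative intensity = 0.224065 / 0.421265 × 100 = 53.2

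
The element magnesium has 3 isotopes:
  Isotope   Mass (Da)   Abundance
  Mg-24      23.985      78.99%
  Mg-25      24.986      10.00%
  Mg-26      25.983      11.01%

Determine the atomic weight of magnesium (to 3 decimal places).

Weight each isotope mass by its fractional abundance: 0.7899 × 23.985 + 0.1000 × 24.986 + 0.1101 × 25.983
= 18.9458 + 2.4986 + 2.8607 = 24.3051 Da

24.305 Da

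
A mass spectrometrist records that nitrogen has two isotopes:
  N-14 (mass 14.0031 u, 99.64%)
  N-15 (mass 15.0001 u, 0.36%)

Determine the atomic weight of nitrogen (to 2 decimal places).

Weight each isotope mass by its fractional abundance: 0.9964 × 14.0031 + 0.0036 × 15.0001
= 13.95269 + 0.05400 = 14.00669 u

14.01 u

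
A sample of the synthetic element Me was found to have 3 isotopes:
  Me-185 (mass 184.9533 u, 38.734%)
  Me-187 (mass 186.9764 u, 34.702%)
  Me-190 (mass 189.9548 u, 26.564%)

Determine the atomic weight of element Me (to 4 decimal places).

Weight each isotope mass by its fractional abundance: 0.38734 × 184.9533 + 0.34702 × 186.9764 + 0.26564 × 189.9548
= 71.63981 + 64.88455 + 50.45959 = 186.98395 u

186.9840 u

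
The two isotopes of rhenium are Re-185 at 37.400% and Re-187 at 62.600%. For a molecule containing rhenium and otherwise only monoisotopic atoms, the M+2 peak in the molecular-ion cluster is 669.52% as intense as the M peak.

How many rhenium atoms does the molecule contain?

With n Re atoms, P(M+2)/P(M) = C(n,1)·p^(n−1)q / p^n = n·q/p = n · 0.62600/0.37400.
n = 6.6952 × 0.37400/0.62600 = 4.00 ≈ 4

4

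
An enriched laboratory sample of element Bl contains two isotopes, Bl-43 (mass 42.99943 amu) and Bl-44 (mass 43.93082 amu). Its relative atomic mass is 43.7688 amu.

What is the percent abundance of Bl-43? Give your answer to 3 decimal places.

17.396%

Writing the weighted mean with unknown fraction x of Bl-43:
42.99943·x + 43.93082·(1 − x) = 43.7688
(42.99943 − 43.93082)·x = 43.7688 − 43.93082
x = -0.16202 / -0.93139 = 0.17396 → 17.396% Bl-43, 82.604% Bl-44.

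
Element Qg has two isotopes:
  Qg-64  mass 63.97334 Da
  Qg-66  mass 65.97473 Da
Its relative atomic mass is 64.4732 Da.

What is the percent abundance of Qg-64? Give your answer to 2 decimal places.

Writing the weighted mean with unknown fraction x of Qg-64:
63.97334·x + 65.97473·(1 − x) = 64.4732
(63.97334 − 65.97473)·x = 64.4732 − 65.97473
x = -1.50153 / -2.00139 = 0.75024 → 75.02% Qg-64, 24.98% Qg-66.

75.02%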